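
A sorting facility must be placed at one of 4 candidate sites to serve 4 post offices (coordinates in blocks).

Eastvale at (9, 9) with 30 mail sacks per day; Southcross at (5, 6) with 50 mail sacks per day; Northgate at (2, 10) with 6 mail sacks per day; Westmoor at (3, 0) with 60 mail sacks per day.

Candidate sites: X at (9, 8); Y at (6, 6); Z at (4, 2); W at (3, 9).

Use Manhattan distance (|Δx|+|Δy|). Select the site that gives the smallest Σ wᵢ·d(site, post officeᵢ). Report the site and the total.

Y, total 818 blocks

Total weighted distance at each candidate:
  X (9, 8): total = 1224
  Y (6, 6): total = 818
  Z (4, 2): total = 850
  W (3, 9): total = 982
Minimum is at Y with total 818 blocks.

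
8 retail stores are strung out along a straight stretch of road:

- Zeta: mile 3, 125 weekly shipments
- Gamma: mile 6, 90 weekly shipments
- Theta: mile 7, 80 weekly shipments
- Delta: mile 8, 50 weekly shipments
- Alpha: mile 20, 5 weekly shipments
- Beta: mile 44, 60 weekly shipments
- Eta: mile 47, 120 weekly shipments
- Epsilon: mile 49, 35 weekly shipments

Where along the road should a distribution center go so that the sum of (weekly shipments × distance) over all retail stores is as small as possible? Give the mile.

For a sum of weighted absolute distances on a line, the optimum is the weighted median (not the mean). Total weight W = 565; half-weight = 282.5.
Sort by position and accumulate weight:
  mile 3 (Zeta, w=125) → cum 125
  mile 6 (Gamma, w=90) → cum 215
  mile 7 (Theta, w=80) → cum 295  ≥ 282.5 → median here
  mile 8 (Delta, w=50) → cum 345
  mile 20 (Alpha, w=5) → cum 350
  mile 44 (Beta, w=60) → cum 410
  mile 47 (Eta, w=120) → cum 530
  mile 49 (Epsilon, w=35) → cum 565
Optimal location: mile 7.

x = 7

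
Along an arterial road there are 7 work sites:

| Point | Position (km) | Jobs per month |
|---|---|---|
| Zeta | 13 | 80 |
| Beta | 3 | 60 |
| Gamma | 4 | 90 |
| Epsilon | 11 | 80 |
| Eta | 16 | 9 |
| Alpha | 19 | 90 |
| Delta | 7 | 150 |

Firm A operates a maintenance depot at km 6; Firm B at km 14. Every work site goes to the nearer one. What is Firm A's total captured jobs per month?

300

The indifferent point is the midpoint (6+14)/2 = 10; work sites left of it (closer to Firm A at 6) go to Firm A, those right go to Firm B.
  Beta at 3 (w=60) → Firm A
  Gamma at 4 (w=90) → Firm A
  Delta at 7 (w=150) → Firm A
  Epsilon at 11 (w=80) → Firm B
  Zeta at 13 (w=80) → Firm B
  Eta at 16 (w=9) → Firm B
  Alpha at 19 (w=90) → Firm B
Firm A captures 300; Firm B captures 259.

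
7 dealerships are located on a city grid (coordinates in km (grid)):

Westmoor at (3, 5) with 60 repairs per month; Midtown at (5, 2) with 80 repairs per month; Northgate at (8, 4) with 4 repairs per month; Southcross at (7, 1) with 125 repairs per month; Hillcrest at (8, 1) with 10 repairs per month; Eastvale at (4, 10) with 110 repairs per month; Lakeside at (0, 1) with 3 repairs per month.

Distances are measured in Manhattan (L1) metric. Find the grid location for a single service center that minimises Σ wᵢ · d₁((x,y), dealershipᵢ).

(5, 2)

Manhattan distance separates: Σwᵢ(|x−xᵢ|+|y−yᵢ|) = Σwᵢ|x−xᵢ| + Σwᵢ|y−yᵢ|, so x and y are optimised independently as 1-D weighted medians.
Total weight W = 392; half = 196.
x-coordinate, sorted with cumulative weight:
  x=0 (Lakeside, w=3) cum 3
  x=3 (Westmoor, w=60) cum 63
  x=4 (Eastvale, w=110) cum 173
  x=5 (Midtown, w=80) cum 253  ← median
  x=7 (Southcross, w=125) cum 378
  x=8 (Northgate, w=4) cum 382
  x=8 (Hillcrest, w=10) cum 392
⇒ x* = 5
y-coordinate, sorted with cumulative weight:
  y=1 (Southcross, w=125) cum 125
  y=1 (Hillcrest, w=10) cum 135
  y=1 (Lakeside, w=3) cum 138
  y=2 (Midtown, w=80) cum 218  ← median
  y=4 (Northgate, w=4) cum 222
  y=5 (Westmoor, w=60) cum 282
  y=10 (Eastvale, w=110) cum 392
⇒ y* = 2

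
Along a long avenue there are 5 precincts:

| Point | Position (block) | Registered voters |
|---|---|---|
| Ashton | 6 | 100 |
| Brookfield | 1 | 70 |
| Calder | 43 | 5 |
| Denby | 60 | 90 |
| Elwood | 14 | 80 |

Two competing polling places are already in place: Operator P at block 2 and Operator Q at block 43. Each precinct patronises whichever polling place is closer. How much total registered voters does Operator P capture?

250

The indifferent point is the midpoint (2+43)/2 = 22.5; precincts left of it (closer to Operator P at 2) go to Operator P, those right go to Operator Q.
  Brookfield at 1 (w=70) → Operator P
  Ashton at 6 (w=100) → Operator P
  Elwood at 14 (w=80) → Operator P
  Calder at 43 (w=5) → Operator Q
  Denby at 60 (w=90) → Operator Q
Operator P captures 250; Operator Q captures 95.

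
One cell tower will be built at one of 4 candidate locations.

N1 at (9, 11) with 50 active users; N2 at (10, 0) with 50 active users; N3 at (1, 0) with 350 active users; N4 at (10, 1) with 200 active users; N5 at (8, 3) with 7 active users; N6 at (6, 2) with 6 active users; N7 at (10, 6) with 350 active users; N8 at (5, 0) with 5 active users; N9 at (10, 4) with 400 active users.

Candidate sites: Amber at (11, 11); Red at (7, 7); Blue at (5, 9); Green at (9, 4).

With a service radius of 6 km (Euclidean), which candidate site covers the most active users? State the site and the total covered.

Green, covering 1018

Coverage radius r = 6 km; a point is covered iff (Δx)²+(Δy)² ≤ 6² = 36.
  Amber (11, 11): covers {N1, N7} → 400
  Red (7, 7): covers {N1, N5, N6, N7, N9} → 813
  Blue (5, 9): covers {N1, N7} → 400
  Green (9, 4): covers {N2, N4, N5, N6, N7, N8, N9} → 1018
Maximum coverage at Green: 1018 active users.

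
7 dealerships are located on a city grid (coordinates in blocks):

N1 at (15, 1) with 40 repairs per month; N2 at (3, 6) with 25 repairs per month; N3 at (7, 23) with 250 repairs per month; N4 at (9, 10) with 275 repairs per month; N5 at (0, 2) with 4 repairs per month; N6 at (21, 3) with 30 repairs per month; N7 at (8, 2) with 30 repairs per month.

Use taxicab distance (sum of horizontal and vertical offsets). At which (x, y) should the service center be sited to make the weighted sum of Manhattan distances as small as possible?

Manhattan distance separates: Σwᵢ(|x−xᵢ|+|y−yᵢ|) = Σwᵢ|x−xᵢ| + Σwᵢ|y−yᵢ|, so x and y are optimised independently as 1-D weighted medians.
Total weight W = 654; half = 327.
x-coordinate, sorted with cumulative weight:
  x=0 (N5, w=4) cum 4
  x=3 (N2, w=25) cum 29
  x=7 (N3, w=250) cum 279
  x=8 (N7, w=30) cum 309
  x=9 (N4, w=275) cum 584  ← median
  x=15 (N1, w=40) cum 624
  x=21 (N6, w=30) cum 654
⇒ x* = 9
y-coordinate, sorted with cumulative weight:
  y=1 (N1, w=40) cum 40
  y=2 (N5, w=4) cum 44
  y=2 (N7, w=30) cum 74
  y=3 (N6, w=30) cum 104
  y=6 (N2, w=25) cum 129
  y=10 (N4, w=275) cum 404  ← median
  y=23 (N3, w=250) cum 654
⇒ y* = 10

(9, 10)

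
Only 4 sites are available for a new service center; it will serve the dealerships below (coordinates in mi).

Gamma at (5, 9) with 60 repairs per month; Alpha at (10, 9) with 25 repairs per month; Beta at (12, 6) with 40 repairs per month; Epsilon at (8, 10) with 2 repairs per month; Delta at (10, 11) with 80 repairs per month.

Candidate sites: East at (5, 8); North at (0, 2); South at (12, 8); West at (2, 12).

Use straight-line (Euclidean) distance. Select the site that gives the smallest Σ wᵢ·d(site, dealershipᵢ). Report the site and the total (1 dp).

South, total 857.6 mi

Total weighted distance at each candidate:
  East (5, 8): total = 952.4
  North (0, 2): total = 2426.2
  South (12, 8): total = 857.6
  West (2, 12): total = 1592.3
Minimum is at South with total 857.6 mi.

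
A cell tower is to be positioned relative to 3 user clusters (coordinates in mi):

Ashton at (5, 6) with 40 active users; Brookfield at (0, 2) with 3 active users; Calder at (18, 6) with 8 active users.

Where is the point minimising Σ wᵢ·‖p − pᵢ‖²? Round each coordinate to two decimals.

The minimiser of Σwᵢ‖p−pᵢ‖² is the weighted centroid p* = (Σwᵢpᵢ)/(Σwᵢ).
Σwᵢ = 51.
Σwᵢxᵢ = 40·5 + 3·0 + 8·18 = 344.
Σwᵢyᵢ = 40·6 + 3·2 + 8·6 = 294.
x* = 344/51 = 6.75, y* = 294/51 = 5.76.

(6.75, 5.76)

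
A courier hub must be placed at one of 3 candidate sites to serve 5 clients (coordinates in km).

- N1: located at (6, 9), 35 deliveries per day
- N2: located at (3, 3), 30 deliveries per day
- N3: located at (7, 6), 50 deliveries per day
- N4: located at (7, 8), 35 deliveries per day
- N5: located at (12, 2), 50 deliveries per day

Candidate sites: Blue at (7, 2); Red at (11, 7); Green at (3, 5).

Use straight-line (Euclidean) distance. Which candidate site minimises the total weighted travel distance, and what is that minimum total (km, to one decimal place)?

Total weighted distance at each candidate:
  Blue (7, 2): total = 1031.2
  Red (11, 7): total = 1062.2
  Green (3, 5): total = 1090.5
Minimum is at Blue with total 1031.2 km.

Blue, total 1031.2 km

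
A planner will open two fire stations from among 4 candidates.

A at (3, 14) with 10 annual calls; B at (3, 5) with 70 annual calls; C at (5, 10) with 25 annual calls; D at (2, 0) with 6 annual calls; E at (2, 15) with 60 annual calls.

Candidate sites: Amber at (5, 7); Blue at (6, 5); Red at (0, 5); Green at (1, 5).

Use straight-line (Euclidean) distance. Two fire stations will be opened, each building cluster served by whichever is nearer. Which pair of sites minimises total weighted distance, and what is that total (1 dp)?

Evaluate every pair (each demand assigned to the nearer of the two):
  {Amber, Green}: total = 831.0
  {Amber, Red}: total = 890.7
  {Amber, Blue}: total = 896.8
  {Blue, Green}: total = 993.3
  {Red, Green}: total = 1025.9
  {Blue, Red}: total = 1076.5
Best pair: {Amber, Green} with total 831.0.

{Amber, Green}, total 831.0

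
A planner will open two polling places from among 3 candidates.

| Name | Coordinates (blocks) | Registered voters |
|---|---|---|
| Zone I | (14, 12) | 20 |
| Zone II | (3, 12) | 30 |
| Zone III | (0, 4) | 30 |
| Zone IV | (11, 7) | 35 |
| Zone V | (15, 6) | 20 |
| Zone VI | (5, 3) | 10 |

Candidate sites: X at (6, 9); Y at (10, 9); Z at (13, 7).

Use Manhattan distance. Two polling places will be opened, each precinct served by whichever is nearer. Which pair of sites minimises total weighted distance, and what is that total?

{X, Z}, total 830

Evaluate every pair (each demand assigned to the nearer of the two):
  {X, Z}: total = 830
  {X, Y}: total = 985
  {Y, Z}: total = 1110
Best pair: {X, Z} with total 830.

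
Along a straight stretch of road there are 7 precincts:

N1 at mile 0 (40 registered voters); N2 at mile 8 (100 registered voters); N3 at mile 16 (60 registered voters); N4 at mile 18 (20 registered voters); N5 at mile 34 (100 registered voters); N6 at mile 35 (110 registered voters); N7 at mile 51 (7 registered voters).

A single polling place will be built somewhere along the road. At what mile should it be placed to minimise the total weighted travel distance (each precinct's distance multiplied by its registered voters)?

x = 18

For a sum of weighted absolute distances on a line, the optimum is the weighted median (not the mean). Total weight W = 437; half-weight = 218.5.
Sort by position and accumulate weight:
  mile 0 (N1, w=40) → cum 40
  mile 8 (N2, w=100) → cum 140
  mile 16 (N3, w=60) → cum 200
  mile 18 (N4, w=20) → cum 220  ≥ 218.5 → median here
  mile 34 (N5, w=100) → cum 320
  mile 35 (N6, w=110) → cum 430
  mile 51 (N7, w=7) → cum 437
Optimal location: mile 18.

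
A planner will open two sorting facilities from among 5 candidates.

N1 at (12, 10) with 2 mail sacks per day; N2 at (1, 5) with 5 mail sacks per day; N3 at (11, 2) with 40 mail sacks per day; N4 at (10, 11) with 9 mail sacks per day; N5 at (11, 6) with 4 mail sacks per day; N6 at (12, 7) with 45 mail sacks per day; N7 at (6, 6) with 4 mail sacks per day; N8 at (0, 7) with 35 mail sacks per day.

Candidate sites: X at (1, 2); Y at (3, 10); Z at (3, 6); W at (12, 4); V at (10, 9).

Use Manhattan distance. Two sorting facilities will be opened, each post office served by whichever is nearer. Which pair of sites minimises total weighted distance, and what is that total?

{Z, W}, total 527

Evaluate every pair (each demand assigned to the nearer of the two):
  {Z, W}: total = 527
  {X, W}: total = 617
  {Y, W}: total = 624
  {Z, V}: total = 707
  {X, V}: total = 793
  {W, V}: total = 799
  {Y, V}: total = 813
  {X, Z}: total = 1183
  {Y, Z}: total = 1219
  {X, Y}: total = 1331
Best pair: {Z, W} with total 527.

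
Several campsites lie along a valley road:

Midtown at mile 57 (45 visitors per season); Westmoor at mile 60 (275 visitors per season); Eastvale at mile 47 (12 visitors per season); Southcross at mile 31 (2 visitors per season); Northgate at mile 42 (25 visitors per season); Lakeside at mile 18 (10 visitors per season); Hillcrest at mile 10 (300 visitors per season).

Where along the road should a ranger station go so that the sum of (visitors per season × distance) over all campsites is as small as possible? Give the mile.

For a sum of weighted absolute distances on a line, the optimum is the weighted median (not the mean). Total weight W = 669; half-weight = 334.5.
Sort by position and accumulate weight:
  mile 10 (Hillcrest, w=300) → cum 300
  mile 18 (Lakeside, w=10) → cum 310
  mile 31 (Southcross, w=2) → cum 312
  mile 42 (Northgate, w=25) → cum 337  ≥ 334.5 → median here
  mile 47 (Eastvale, w=12) → cum 349
  mile 57 (Midtown, w=45) → cum 394
  mile 60 (Westmoor, w=275) → cum 669
Optimal location: mile 42.

x = 42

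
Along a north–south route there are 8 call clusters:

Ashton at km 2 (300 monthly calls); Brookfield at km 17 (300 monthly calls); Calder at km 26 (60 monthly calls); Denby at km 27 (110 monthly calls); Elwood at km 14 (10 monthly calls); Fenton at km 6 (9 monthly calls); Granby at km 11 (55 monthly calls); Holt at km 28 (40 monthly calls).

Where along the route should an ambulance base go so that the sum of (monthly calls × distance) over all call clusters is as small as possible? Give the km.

For a sum of weighted absolute distances on a line, the optimum is the weighted median (not the mean). Total weight W = 884; half-weight = 442.
Sort by position and accumulate weight:
  km 2 (Ashton, w=300) → cum 300
  km 6 (Fenton, w=9) → cum 309
  km 11 (Granby, w=55) → cum 364
  km 14 (Elwood, w=10) → cum 374
  km 17 (Brookfield, w=300) → cum 674  ≥ 442 → median here
  km 26 (Calder, w=60) → cum 734
  km 27 (Denby, w=110) → cum 844
  km 28 (Holt, w=40) → cum 884
Optimal location: km 17.

x = 17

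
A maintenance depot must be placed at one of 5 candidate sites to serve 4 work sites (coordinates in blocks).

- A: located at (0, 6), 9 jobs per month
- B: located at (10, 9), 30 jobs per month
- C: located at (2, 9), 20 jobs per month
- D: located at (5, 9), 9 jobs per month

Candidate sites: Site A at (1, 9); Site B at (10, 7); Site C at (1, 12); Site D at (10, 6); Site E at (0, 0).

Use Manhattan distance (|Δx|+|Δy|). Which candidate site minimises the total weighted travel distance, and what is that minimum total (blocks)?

Total weighted distance at each candidate:
  Site A (1, 9): total = 362
  Site B (10, 7): total = 422
  Site C (1, 12): total = 566
  Site D (10, 6): total = 472
  Site E (0, 0): total = 970
Minimum is at Site A with total 362 blocks.

Site A, total 362 blocks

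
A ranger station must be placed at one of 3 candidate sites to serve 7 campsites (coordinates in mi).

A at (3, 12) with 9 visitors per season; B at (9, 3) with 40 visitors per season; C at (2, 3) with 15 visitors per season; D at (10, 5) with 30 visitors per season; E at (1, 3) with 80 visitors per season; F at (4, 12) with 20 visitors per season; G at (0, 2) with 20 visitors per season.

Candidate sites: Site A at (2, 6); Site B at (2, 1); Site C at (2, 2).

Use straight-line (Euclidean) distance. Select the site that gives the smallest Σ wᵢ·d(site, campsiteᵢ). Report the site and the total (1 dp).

Site C, total 1001.7 mi

Total weighted distance at each candidate:
  Site A (2, 6): total = 1115.2
  Site B (2, 1): total = 1136.2
  Site C (2, 2): total = 1001.7
Minimum is at Site C with total 1001.7 mi.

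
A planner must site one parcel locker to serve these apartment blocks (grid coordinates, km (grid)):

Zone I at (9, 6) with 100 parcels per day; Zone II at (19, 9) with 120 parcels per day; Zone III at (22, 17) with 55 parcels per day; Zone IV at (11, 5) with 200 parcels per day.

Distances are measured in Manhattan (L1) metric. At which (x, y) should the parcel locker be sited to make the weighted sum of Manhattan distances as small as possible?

Manhattan distance separates: Σwᵢ(|x−xᵢ|+|y−yᵢ|) = Σwᵢ|x−xᵢ| + Σwᵢ|y−yᵢ|, so x and y are optimised independently as 1-D weighted medians.
Total weight W = 475; half = 237.5.
x-coordinate, sorted with cumulative weight:
  x=9 (Zone I, w=100) cum 100
  x=11 (Zone IV, w=200) cum 300  ← median
  x=19 (Zone II, w=120) cum 420
  x=22 (Zone III, w=55) cum 475
⇒ x* = 11
y-coordinate, sorted with cumulative weight:
  y=5 (Zone IV, w=200) cum 200
  y=6 (Zone I, w=100) cum 300  ← median
  y=9 (Zone II, w=120) cum 420
  y=17 (Zone III, w=55) cum 475
⇒ y* = 6

(11, 6)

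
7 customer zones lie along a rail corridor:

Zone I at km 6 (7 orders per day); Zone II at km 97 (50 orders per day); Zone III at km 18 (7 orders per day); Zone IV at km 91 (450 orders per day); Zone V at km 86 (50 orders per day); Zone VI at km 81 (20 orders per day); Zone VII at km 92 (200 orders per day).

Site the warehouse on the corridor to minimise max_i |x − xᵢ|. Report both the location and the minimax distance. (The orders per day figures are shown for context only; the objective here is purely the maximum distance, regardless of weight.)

The 1-center on a line is the midpoint of the two extreme points: leftmost at 6, rightmost at 97.
Optimal location = (6 + 97)/2 = 51.5; maximum distance = (97 − 6)/2 = 45.5.

location 51.5, max distance 45.5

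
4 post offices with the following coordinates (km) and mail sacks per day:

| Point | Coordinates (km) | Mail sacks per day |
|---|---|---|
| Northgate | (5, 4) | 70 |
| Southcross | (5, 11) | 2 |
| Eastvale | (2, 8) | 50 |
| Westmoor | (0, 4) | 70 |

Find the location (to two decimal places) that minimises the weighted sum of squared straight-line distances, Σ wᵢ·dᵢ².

The minimiser of Σwᵢ‖p−pᵢ‖² is the weighted centroid p* = (Σwᵢpᵢ)/(Σwᵢ).
Σwᵢ = 192.
Σwᵢxᵢ = 70·5 + 2·5 + 50·2 + 70·0 = 460.
Σwᵢyᵢ = 70·4 + 2·11 + 50·8 + 70·4 = 982.
x* = 460/192 = 2.40, y* = 982/192 = 5.11.

(2.40, 5.11)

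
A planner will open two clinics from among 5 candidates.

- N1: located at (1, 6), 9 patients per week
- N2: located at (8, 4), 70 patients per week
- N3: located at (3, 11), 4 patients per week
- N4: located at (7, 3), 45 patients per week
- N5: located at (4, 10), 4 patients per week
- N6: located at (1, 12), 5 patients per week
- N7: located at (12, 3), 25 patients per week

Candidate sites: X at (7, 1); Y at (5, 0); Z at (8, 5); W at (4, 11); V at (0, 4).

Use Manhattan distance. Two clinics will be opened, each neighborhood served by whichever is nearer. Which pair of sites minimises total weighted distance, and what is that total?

Evaluate every pair (each demand assigned to the nearer of the two):
  {Z, W}: total = 455
  {Z, V}: total = 503
  {X, Z}: total = 532
  {Y, Z}: total = 577
  {X, W}: total = 645
  {X, V}: total = 697
  {X, Y}: total = 811
  {Y, W}: total = 1065
  {Y, V}: total = 1117
  {W, V}: total = 1300
Best pair: {Z, W} with total 455.

{Z, W}, total 455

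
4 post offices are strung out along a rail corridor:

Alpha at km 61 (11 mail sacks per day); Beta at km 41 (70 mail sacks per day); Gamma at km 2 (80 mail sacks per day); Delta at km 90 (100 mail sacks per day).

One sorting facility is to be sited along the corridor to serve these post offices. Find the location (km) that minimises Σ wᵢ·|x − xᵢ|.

x = 41

For a sum of weighted absolute distances on a line, the optimum is the weighted median (not the mean). Total weight W = 261; half-weight = 130.5.
Sort by position and accumulate weight:
  km 2 (Gamma, w=80) → cum 80
  km 41 (Beta, w=70) → cum 150  ≥ 130.5 → median here
  km 61 (Alpha, w=11) → cum 161
  km 90 (Delta, w=100) → cum 261
Optimal location: km 41.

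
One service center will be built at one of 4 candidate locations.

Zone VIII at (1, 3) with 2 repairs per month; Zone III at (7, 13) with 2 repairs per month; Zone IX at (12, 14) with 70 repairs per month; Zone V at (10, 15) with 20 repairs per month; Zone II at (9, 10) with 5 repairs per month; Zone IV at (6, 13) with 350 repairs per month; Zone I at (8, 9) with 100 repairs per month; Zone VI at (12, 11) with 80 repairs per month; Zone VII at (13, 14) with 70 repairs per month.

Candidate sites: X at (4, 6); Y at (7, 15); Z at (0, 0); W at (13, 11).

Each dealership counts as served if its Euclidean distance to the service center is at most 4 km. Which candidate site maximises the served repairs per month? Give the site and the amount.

Coverage radius r = 4 km; a point is covered iff (Δx)²+(Δy)² ≤ 4² = 16.
  X (4, 6): covers {none} → 0
  Y (7, 15): covers {Zone III, Zone V, Zone IV} → 372
  Z (0, 0): covers {Zone VIII} → 2
  W (13, 11): covers {Zone IX, Zone VI, Zone VII} → 220
Maximum coverage at Y: 372 repairs per month.

Y, covering 372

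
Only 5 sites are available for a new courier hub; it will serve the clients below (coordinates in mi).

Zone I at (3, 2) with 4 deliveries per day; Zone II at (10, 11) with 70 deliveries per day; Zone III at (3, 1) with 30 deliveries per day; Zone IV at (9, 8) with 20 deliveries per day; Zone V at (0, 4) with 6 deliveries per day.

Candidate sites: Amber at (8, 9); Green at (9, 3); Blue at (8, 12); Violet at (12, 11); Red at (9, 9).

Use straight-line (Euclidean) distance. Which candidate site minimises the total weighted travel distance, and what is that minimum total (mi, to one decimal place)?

Red, total 575.2 mi

Total weighted distance at each candidate:
  Amber (8, 9): total = 600.3
  Green (9, 3): total = 932.8
  Blue (8, 12): total = 714.1
  Violet (12, 11): total = 762.7
  Red (9, 9): total = 575.2
Minimum is at Red with total 575.2 mi.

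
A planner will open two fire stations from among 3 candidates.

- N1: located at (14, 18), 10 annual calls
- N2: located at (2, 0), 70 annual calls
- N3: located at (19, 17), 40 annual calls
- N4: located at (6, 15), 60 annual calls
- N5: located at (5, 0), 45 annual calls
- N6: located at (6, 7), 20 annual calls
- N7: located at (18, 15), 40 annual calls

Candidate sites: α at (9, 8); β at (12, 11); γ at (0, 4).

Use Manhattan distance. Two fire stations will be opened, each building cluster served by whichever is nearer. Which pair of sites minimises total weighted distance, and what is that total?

Evaluate every pair (each demand assigned to the nearer of the two):
  {β, γ}: total = 2615
  {α, γ}: total = 3055
  {α, β}: total = 3280
Best pair: {β, γ} with total 2615.

{β, γ}, total 2615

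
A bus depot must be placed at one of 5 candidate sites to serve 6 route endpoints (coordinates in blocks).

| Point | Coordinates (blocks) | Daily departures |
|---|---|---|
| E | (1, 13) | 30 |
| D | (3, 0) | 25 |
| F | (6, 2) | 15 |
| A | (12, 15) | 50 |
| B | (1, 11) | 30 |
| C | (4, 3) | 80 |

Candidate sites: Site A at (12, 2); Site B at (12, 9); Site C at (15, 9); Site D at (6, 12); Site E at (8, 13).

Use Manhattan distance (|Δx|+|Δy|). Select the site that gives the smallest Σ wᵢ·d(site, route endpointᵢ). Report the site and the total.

Total weighted distance at each candidate:
  Site A (12, 2): total = 2995
  Site B (12, 9): total = 2905
  Site C (15, 9): total = 3595
  Site D (6, 12): total = 2215
  Site E (8, 13): total = 2545
Minimum is at Site D with total 2215 blocks.

Site D, total 2215 blocks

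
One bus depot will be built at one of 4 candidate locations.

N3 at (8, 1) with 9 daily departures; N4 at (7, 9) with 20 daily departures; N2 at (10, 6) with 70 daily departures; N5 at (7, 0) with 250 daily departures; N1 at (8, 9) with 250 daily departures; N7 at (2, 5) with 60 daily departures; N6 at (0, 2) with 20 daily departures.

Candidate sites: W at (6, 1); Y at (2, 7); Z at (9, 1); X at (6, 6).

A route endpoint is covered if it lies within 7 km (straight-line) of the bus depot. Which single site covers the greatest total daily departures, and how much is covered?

Coverage radius r = 7 km; a point is covered iff (Δx)²+(Δy)² ≤ 7² = 49.
  W (6, 1): covers {N3, N2, N5, N7, N6} → 409
  Y (2, 7): covers {N4, N1, N7, N6} → 350
  Z (9, 1): covers {N3, N2, N5} → 329
  X (6, 6): covers {N3, N4, N2, N5, N1, N7} → 659
Maximum coverage at X: 659 daily departures.

X, covering 659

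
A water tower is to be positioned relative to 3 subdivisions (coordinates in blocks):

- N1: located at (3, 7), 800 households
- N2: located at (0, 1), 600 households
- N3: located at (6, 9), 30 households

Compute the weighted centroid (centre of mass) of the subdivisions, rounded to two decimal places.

The minimiser of Σwᵢ‖p−pᵢ‖² is the weighted centroid p* = (Σwᵢpᵢ)/(Σwᵢ).
Σwᵢ = 1430.
Σwᵢxᵢ = 800·3 + 600·0 + 30·6 = 2580.
Σwᵢyᵢ = 800·7 + 600·1 + 30·9 = 6470.
x* = 2580/1430 = 1.80, y* = 6470/1430 = 4.52.

(1.80, 4.52)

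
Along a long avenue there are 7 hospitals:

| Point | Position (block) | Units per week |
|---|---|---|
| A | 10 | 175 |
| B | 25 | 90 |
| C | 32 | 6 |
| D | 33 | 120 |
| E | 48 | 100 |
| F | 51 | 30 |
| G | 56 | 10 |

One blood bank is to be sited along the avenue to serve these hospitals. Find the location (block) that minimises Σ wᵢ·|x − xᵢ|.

x = 32

For a sum of weighted absolute distances on a line, the optimum is the weighted median (not the mean). Total weight W = 531; half-weight = 265.5.
Sort by position and accumulate weight:
  block 10 (A, w=175) → cum 175
  block 25 (B, w=90) → cum 265
  block 32 (C, w=6) → cum 271  ≥ 265.5 → median here
  block 33 (D, w=120) → cum 391
  block 48 (E, w=100) → cum 491
  block 51 (F, w=30) → cum 521
  block 56 (G, w=10) → cum 531
Optimal location: block 32.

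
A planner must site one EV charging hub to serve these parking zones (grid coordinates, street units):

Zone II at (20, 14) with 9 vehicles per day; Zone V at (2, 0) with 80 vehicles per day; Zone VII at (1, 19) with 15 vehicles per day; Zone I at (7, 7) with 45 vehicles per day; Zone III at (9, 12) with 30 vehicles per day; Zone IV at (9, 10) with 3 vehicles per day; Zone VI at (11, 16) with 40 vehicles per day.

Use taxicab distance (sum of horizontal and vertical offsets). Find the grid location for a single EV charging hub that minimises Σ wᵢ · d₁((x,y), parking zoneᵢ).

Manhattan distance separates: Σwᵢ(|x−xᵢ|+|y−yᵢ|) = Σwᵢ|x−xᵢ| + Σwᵢ|y−yᵢ|, so x and y are optimised independently as 1-D weighted medians.
Total weight W = 222; half = 111.
x-coordinate, sorted with cumulative weight:
  x=1 (Zone VII, w=15) cum 15
  x=2 (Zone V, w=80) cum 95
  x=7 (Zone I, w=45) cum 140  ← median
  x=9 (Zone III, w=30) cum 170
  x=9 (Zone IV, w=3) cum 173
  x=11 (Zone VI, w=40) cum 213
  x=20 (Zone II, w=9) cum 222
⇒ x* = 7
y-coordinate, sorted with cumulative weight:
  y=0 (Zone V, w=80) cum 80
  y=7 (Zone I, w=45) cum 125  ← median
  y=10 (Zone IV, w=3) cum 128
  y=12 (Zone III, w=30) cum 158
  y=14 (Zone II, w=9) cum 167
  y=16 (Zone VI, w=40) cum 207
  y=19 (Zone VII, w=15) cum 222
⇒ y* = 7

(7, 7)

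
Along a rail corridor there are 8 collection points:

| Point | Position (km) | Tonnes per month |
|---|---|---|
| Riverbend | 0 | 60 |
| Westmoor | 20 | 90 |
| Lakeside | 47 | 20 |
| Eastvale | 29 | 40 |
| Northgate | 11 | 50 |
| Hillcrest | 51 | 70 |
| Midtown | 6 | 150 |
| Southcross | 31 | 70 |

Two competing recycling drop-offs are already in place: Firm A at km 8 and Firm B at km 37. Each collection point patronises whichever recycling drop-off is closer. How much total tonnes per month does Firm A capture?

350

The indifferent point is the midpoint (8+37)/2 = 22.5; collection points left of it (closer to Firm A at 8) go to Firm A, those right go to Firm B.
  Riverbend at 0 (w=60) → Firm A
  Midtown at 6 (w=150) → Firm A
  Northgate at 11 (w=50) → Firm A
  Westmoor at 20 (w=90) → Firm A
  Eastvale at 29 (w=40) → Firm B
  Southcross at 31 (w=70) → Firm B
  Lakeside at 47 (w=20) → Firm B
  Hillcrest at 51 (w=70) → Firm B
Firm A captures 350; Firm B captures 200.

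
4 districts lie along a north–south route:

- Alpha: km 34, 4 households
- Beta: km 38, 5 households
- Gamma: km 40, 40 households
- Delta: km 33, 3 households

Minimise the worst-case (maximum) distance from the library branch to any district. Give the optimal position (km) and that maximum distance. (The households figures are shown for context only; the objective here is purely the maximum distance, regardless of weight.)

location 36.5, max distance 3.5

The 1-center on a line is the midpoint of the two extreme points: leftmost at 33, rightmost at 40.
Optimal location = (33 + 40)/2 = 36.5; maximum distance = (40 − 33)/2 = 3.5.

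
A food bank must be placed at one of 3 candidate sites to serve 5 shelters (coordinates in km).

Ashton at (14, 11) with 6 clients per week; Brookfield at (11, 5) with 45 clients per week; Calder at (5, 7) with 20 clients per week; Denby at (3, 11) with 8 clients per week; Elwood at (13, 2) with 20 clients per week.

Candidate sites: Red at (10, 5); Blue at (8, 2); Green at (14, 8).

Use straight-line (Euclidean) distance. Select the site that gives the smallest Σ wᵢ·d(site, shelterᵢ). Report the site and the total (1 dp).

Red, total 354.6 km

Total weighted distance at each candidate:
  Red (10, 5): total = 354.6
  Blue (8, 2): total = 554.8
  Green (14, 8): total = 602.9
Minimum is at Red with total 354.6 km.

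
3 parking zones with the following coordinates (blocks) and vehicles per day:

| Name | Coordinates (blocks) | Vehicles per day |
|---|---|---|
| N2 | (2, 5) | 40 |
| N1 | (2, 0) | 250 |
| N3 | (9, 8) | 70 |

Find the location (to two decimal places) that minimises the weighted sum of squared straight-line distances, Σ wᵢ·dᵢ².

The minimiser of Σwᵢ‖p−pᵢ‖² is the weighted centroid p* = (Σwᵢpᵢ)/(Σwᵢ).
Σwᵢ = 360.
Σwᵢxᵢ = 40·2 + 250·2 + 70·9 = 1210.
Σwᵢyᵢ = 40·5 + 250·0 + 70·8 = 760.
x* = 1210/360 = 3.36, y* = 760/360 = 2.11.

(3.36, 2.11)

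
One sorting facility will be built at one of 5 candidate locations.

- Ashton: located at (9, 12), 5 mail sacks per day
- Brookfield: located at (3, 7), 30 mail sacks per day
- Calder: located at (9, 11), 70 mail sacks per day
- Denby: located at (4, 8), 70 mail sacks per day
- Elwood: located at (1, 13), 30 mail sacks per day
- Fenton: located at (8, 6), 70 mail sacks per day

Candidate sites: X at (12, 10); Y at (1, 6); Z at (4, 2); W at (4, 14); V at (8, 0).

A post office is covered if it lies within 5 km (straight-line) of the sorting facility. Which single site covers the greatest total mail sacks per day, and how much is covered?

Coverage radius r = 5 km; a point is covered iff (Δx)²+(Δy)² ≤ 5² = 25.
  X (12, 10): covers {Ashton, Calder} → 75
  Y (1, 6): covers {Brookfield, Denby} → 100
  Z (4, 2): covers {none} → 0
  W (4, 14): covers {Elwood} → 30
  V (8, 0): covers {none} → 0
Maximum coverage at Y: 100 mail sacks per day.

Y, covering 100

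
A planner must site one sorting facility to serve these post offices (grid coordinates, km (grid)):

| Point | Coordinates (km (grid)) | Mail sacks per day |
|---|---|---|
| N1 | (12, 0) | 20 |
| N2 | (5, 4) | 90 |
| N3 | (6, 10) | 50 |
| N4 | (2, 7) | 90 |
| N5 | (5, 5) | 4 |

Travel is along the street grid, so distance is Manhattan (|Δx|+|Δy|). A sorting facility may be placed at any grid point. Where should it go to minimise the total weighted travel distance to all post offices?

(5, 7)

Manhattan distance separates: Σwᵢ(|x−xᵢ|+|y−yᵢ|) = Σwᵢ|x−xᵢ| + Σwᵢ|y−yᵢ|, so x and y are optimised independently as 1-D weighted medians.
Total weight W = 254; half = 127.
x-coordinate, sorted with cumulative weight:
  x=2 (N4, w=90) cum 90
  x=5 (N2, w=90) cum 180  ← median
  x=5 (N5, w=4) cum 184
  x=6 (N3, w=50) cum 234
  x=12 (N1, w=20) cum 254
⇒ x* = 5
y-coordinate, sorted with cumulative weight:
  y=0 (N1, w=20) cum 20
  y=4 (N2, w=90) cum 110
  y=5 (N5, w=4) cum 114
  y=7 (N4, w=90) cum 204  ← median
  y=10 (N3, w=50) cum 254
⇒ y* = 7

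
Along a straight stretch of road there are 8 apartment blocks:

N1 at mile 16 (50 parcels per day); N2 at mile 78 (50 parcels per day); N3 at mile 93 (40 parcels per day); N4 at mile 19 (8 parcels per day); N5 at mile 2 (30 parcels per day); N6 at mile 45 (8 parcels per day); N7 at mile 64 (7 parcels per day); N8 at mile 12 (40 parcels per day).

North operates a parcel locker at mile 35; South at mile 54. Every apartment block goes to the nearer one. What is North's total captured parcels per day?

The indifferent point is the midpoint (35+54)/2 = 44.5; apartment blocks left of it (closer to North at 35) go to North, those right go to South.
  N5 at 2 (w=30) → North
  N8 at 12 (w=40) → North
  N1 at 16 (w=50) → North
  N4 at 19 (w=8) → North
  N6 at 45 (w=8) → South
  N7 at 64 (w=7) → South
  N2 at 78 (w=50) → South
  N3 at 93 (w=40) → South
North captures 128; South captures 105.

128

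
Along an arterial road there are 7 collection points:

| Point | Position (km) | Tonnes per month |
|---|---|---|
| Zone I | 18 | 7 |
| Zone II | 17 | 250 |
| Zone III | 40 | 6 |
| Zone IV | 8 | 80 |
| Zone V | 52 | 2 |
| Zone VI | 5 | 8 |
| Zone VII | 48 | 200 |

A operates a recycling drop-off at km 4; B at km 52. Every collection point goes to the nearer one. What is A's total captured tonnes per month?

345

The indifferent point is the midpoint (4+52)/2 = 28; collection points left of it (closer to A at 4) go to A, those right go to B.
  Zone VI at 5 (w=8) → A
  Zone IV at 8 (w=80) → A
  Zone II at 17 (w=250) → A
  Zone I at 18 (w=7) → A
  Zone III at 40 (w=6) → B
  Zone VII at 48 (w=200) → B
  Zone V at 52 (w=2) → B
A captures 345; B captures 208.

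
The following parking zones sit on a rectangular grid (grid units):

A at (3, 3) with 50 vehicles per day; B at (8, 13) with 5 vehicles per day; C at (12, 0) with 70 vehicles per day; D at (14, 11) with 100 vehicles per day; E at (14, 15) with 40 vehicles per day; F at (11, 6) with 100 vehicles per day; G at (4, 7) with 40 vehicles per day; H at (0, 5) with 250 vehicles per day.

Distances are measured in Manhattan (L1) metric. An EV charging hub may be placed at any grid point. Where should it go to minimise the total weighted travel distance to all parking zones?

(4, 5)

Manhattan distance separates: Σwᵢ(|x−xᵢ|+|y−yᵢ|) = Σwᵢ|x−xᵢ| + Σwᵢ|y−yᵢ|, so x and y are optimised independently as 1-D weighted medians.
Total weight W = 655; half = 327.5.
x-coordinate, sorted with cumulative weight:
  x=0 (H, w=250) cum 250
  x=3 (A, w=50) cum 300
  x=4 (G, w=40) cum 340  ← median
  x=8 (B, w=5) cum 345
  x=11 (F, w=100) cum 445
  x=12 (C, w=70) cum 515
  x=14 (D, w=100) cum 615
  x=14 (E, w=40) cum 655
⇒ x* = 4
y-coordinate, sorted with cumulative weight:
  y=0 (C, w=70) cum 70
  y=3 (A, w=50) cum 120
  y=5 (H, w=250) cum 370  ← median
  y=6 (F, w=100) cum 470
  y=7 (G, w=40) cum 510
  y=11 (D, w=100) cum 610
  y=13 (B, w=5) cum 615
  y=15 (E, w=40) cum 655
⇒ y* = 5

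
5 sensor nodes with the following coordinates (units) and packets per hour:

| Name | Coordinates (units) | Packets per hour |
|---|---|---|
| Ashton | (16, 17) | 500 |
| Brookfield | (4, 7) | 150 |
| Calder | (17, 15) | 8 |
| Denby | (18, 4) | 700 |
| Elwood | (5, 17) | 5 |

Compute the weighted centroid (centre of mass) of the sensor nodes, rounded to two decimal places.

The minimiser of Σwᵢ‖p−pᵢ‖² is the weighted centroid p* = (Σwᵢpᵢ)/(Σwᵢ).
Σwᵢ = 1363.
Σwᵢxᵢ = 500·16 + 150·4 + 8·17 + 700·18 + 5·5 = 21361.
Σwᵢyᵢ = 500·17 + 150·7 + 8·15 + 700·4 + 5·17 = 12555.
x* = 21361/1363 = 15.67, y* = 12555/1363 = 9.21.

(15.67, 9.21)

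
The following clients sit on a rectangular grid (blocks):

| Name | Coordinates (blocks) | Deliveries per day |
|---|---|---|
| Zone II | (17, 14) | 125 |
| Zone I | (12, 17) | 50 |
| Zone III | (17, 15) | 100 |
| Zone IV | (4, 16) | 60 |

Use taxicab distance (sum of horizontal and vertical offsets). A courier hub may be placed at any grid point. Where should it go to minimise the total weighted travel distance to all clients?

(17, 15)

Manhattan distance separates: Σwᵢ(|x−xᵢ|+|y−yᵢ|) = Σwᵢ|x−xᵢ| + Σwᵢ|y−yᵢ|, so x and y are optimised independently as 1-D weighted medians.
Total weight W = 335; half = 167.5.
x-coordinate, sorted with cumulative weight:
  x=4 (Zone IV, w=60) cum 60
  x=12 (Zone I, w=50) cum 110
  x=17 (Zone II, w=125) cum 235  ← median
  x=17 (Zone III, w=100) cum 335
⇒ x* = 17
y-coordinate, sorted with cumulative weight:
  y=14 (Zone II, w=125) cum 125
  y=15 (Zone III, w=100) cum 225  ← median
  y=16 (Zone IV, w=60) cum 285
  y=17 (Zone I, w=50) cum 335
⇒ y* = 15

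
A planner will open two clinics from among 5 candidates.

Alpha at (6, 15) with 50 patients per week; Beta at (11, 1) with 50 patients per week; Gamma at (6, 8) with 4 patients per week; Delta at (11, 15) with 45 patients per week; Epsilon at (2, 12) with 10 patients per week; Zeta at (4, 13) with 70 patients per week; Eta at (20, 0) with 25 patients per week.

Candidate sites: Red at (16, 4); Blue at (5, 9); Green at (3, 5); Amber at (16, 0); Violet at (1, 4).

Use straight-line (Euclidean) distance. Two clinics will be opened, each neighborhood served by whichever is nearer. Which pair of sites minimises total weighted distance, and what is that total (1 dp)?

Evaluate every pair (each demand assigned to the nearer of the two):
  {Blue, Amber}: total = 1377.6
  {Red, Blue}: total = 1455.6
  {Blue, Green}: total = 1907.2
  {Blue, Violet}: total = 1960.0
  {Green, Amber}: total = 2105.3
  {Red, Green}: total = 2150.8
  {Red, Violet}: total = 2351.2
  {Amber, Violet}: total = 2398.4
  {Green, Violet}: total = 2640.6
  {Red, Amber}: total = 2896.3
Best pair: {Blue, Amber} with total 1377.6.

{Blue, Amber}, total 1377.6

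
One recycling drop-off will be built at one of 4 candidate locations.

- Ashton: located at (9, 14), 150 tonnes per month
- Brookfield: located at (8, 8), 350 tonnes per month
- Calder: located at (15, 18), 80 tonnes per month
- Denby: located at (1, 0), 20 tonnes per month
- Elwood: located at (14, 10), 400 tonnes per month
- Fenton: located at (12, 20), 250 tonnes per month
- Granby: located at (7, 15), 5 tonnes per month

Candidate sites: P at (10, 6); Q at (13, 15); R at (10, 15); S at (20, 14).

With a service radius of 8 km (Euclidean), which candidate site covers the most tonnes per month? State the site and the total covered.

R, covering 1235

Coverage radius r = 8 km; a point is covered iff (Δx)²+(Δy)² ≤ 8² = 64.
  P (10, 6): covers {Brookfield, Elwood} → 750
  Q (13, 15): covers {Ashton, Calder, Elwood, Fenton, Granby} → 885
  R (10, 15): covers {Ashton, Brookfield, Calder, Elwood, Fenton, Granby} → 1235
  S (20, 14): covers {Calder, Elwood} → 480
Maximum coverage at R: 1235 tonnes per month.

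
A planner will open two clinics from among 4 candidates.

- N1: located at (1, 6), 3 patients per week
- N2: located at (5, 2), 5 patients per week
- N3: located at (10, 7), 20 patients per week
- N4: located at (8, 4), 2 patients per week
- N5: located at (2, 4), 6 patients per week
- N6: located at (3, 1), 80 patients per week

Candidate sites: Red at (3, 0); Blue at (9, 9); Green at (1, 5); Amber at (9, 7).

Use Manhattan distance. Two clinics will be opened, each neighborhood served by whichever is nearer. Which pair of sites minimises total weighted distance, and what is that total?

{Red, Amber}, total 182

Evaluate every pair (each demand assigned to the nearer of the two):
  {Red, Amber}: total = 182
  {Red, Blue}: total = 226
  {Red, Green}: total = 351
  {Green, Amber}: total = 558
  {Blue, Green}: total = 602
  {Blue, Amber}: total = 1120
Best pair: {Red, Amber} with total 182.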